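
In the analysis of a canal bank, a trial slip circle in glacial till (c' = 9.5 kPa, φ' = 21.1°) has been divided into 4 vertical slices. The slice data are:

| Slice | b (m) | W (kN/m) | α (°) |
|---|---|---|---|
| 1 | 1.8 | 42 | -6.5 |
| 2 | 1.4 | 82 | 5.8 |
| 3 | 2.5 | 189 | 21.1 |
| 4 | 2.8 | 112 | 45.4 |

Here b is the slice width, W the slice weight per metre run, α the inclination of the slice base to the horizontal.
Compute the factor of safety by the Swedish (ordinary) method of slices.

Ordinary method of slices: FS = Σ[c'·Δl_i + (W_i cosα_i)·tanφ'] / Σ W_i sinα_i, with Δl_i = b_i / cosα_i.
Slice 1: Δl = 1.8/cos(-6.5°) = 1.812 m; N'_1 = 42·cos(-6.5°) = 41.7; c'Δl = 17.21; W sinα = -4.8
Slice 2: Δl = 1.4/cos5.8° = 1.407 m; N'_2 = 82·cos5.8° = 81.6; c'Δl = 13.37; W sinα = 8.3
Slice 3: Δl = 2.5/cos21.1° = 2.680 m; N'_3 = 189·cos21.1° = 176.3; c'Δl = 25.46; W sinα = 68.0
Slice 4: Δl = 2.8/cos45.4° = 3.988 m; N'_4 = 112·cos45.4° = 78.6; c'Δl = 37.88; W sinα = 79.7
Σc'Δl = 93.9 kN/m; ΣN' = 378.3 kN/m; ΣW sinα = 151.3 kN/m
Resisting = 93.9 + 378.3·tan21.1° = 93.9 + 146.0 = 239.9 kN/m
FS = 239.9 / 151.3 = 1.585

FS = 1.59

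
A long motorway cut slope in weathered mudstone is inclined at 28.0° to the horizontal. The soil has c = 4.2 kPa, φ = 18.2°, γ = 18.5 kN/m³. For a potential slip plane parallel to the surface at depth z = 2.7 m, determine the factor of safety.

FS = 0.82

For an infinite slope with a slip plane parallel to the surface (no pore pressure): FS = [c + γz cos²β tanφ] / [γz sinβ cosβ].
γz = 18.5·2.7 = 49.95 kN/m²
Numerator = 4.2 + 49.95·cos²28.0°·tan18.2° = 4.2 + 49.95·0.7796·0.3288 = 17.003 kPa
Denominator = 49.95·sin28.0°·cos28.0° = 49.95·0.4695·0.8829 = 20.705 kPa
FS = 17.003 / 20.705 = 0.821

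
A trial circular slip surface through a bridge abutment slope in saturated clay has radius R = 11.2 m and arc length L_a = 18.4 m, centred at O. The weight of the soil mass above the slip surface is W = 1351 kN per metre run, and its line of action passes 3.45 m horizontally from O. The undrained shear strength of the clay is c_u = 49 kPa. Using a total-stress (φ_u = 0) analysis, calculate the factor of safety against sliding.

FS = 2.17

Taking moments about the centre O, the resisting moment is provided by the undrained shear strength acting along the arc:
M_R = c_u·L_a·R = 49·18.40·11.2 = 10097.9 kN·m/m
M_D = W·d = 1351·3.45 = 4660.9 kN·m/m
FS = M_R / M_D = 10097.9 / 4660.9 = 2.166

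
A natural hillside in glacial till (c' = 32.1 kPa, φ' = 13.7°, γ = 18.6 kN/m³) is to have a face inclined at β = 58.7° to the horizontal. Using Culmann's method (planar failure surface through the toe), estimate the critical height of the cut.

Culmann's analysis gives the critical failure plane at α_cr = (β + φ')/2 = (58.7 + 13.7)/2 = 36.2°, and the critical height
H_c = (4c'/γ) · sinβ cosφ' / [1 − cos(β − φ')]
    = (4·32.1/18.6) · sin58.7°·cos13.7° / [1 − cos(45.0°)]
    = 6.903 · 0.8545·0.9715 / [1 − 0.7071]
    = 6.903 · 0.8301 / 0.2929
    = 19.57 m

H_c = 19.57 m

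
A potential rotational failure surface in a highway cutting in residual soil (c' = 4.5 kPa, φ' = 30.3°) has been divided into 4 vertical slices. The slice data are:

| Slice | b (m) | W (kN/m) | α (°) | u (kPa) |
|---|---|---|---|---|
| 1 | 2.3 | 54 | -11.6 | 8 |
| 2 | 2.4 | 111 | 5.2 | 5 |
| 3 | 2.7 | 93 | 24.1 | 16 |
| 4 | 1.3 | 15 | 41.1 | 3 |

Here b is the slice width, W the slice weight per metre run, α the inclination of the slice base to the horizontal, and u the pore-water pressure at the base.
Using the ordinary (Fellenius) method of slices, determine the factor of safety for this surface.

FS = 3.09

Ordinary method of slices: FS = Σ[c'·Δl_i + (W_i cosα_i − u_i·Δl_i)·tanφ'] / Σ W_i sinα_i, with Δl_i = b_i / cosα_i.
Slice 1: Δl = 2.3/cos(-11.6°) = 2.348 m; N'_1 = 54·cos(-11.6°) − 8·2.348 = 34.1; c'Δl = 10.57; W sinα = -10.9
Slice 2: Δl = 2.4/cos5.2° = 2.410 m; N'_2 = 111·cos5.2° − 5·2.410 = 98.5; c'Δl = 10.84; W sinα = 10.1
Slice 3: Δl = 2.7/cos24.1° = 2.958 m; N'_3 = 93·cos24.1° − 16·2.958 = 37.6; c'Δl = 13.31; W sinα = 38.0
Slice 4: Δl = 1.3/cos41.1° = 1.725 m; N'_4 = 15·cos41.1° − 3·1.725 = 6.1; c'Δl = 7.76; W sinα = 9.9
Σc'Δl = 42.5 kN/m; ΣN' = 176.3 kN/m; ΣW sinα = 47.0 kN/m
Resisting = 42.5 + 176.3·tan30.3° = 42.5 + 103.0 = 145.5 kN/m
FS = 145.5 / 47.0 = 3.093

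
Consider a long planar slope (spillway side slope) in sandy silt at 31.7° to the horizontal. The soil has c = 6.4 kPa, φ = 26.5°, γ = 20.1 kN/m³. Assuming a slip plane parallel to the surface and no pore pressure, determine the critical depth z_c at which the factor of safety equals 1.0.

Setting FS = 1.00 in FS = [c + γz cos²β tanφ] / [γz sinβ cosβ] and solving for z:
z = c / [γ cosβ (FS·sinβ − cosβ·tanφ)]
  = 6.4 / [20.1·cos31.7°·(1.00·sin31.7° − cos31.7°·tan26.5°)]
  = 6.4 / [20.1·0.8508·(1.00·0.5255 − 0.8508·0.4986)]
  = 6.4 / 1.7319 = 3.695 m

z_c = 3.70 m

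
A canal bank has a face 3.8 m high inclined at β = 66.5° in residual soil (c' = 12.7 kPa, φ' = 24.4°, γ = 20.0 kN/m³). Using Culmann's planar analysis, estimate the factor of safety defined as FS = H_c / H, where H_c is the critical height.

FS = 2.16

H_c = (4c'/γ) · sinβ cosφ' / [1 − cos(β − φ')]
    = (4·12.7/20.0) · sin66.5°·cos24.4° / [1 − cos42.1°]
    = 2.540 · 0.8352 / 0.2580 = 8.22 m
FS = H_c / H = 8.22 / 3.8 = 2.163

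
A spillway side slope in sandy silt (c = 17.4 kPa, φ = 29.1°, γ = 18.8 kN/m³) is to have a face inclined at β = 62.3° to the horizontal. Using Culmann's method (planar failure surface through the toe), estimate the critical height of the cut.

Culmann's analysis gives the critical failure plane at α_cr = (β + φ)/2 = (62.3 + 29.1)/2 = 45.7°, and the critical height
H_c = (4c/γ) · sinβ cosφ / [1 − cos(β − φ)]
    = (4·17.4/18.8) · sin62.3°·cos29.1° / [1 − cos(33.2°)]
    = 3.702 · 0.8854·0.8738 / [1 − 0.8368]
    = 3.702 · 0.7736 / 0.1632
    = 17.55 m

H_c = 17.55 m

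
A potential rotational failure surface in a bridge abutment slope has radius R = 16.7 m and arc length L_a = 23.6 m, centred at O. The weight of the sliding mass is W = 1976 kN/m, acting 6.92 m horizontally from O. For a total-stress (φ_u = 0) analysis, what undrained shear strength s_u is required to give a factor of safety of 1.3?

FS = s_u·L_a·R / (W·d), so s_u = FS·W·d / (L_a·R).
s_u = 1.3·1976·6.92 / (23.60·16.7) = 17776.1 / 394.12 = 45.10 kPa

s_u = 45.1 kPa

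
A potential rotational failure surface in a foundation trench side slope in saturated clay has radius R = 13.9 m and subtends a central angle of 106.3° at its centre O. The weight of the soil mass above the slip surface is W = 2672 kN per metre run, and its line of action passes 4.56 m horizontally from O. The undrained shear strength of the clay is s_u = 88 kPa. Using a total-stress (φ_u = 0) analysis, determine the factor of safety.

Taking moments about the centre O, the resisting moment is provided by the undrained shear strength acting along the arc:
Arc length L_a = R·θ = 13.9·(106.3°·π/180) = 13.9·1.8553 = 25.79 m
M_R = s_u·L_a·R = 88·25.79·13.9 = 31544.4 kN·m/m
M_D = W·d = 2672·4.56 = 12184.3 kN·m/m
FS = M_R / M_D = 31544.4 / 12184.3 = 2.589

FS = 2.59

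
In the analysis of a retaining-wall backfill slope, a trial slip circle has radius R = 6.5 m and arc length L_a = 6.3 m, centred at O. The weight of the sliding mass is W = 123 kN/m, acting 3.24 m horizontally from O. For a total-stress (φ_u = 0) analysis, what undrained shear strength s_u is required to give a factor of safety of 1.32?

FS = s_u·L_a·R / (W·d), so s_u = FS·W·d / (L_a·R).
s_u = 1.32·123·3.24 / (6.30·6.5) = 526.0 / 40.95 = 12.85 kPa

s_u = 12.8 kPa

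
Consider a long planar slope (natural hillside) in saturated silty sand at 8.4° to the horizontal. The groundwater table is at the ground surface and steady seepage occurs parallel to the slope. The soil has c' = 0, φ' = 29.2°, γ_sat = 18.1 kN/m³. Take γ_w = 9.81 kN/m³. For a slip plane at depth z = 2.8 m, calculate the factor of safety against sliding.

FS = 1.73

With seepage parallel to the slope and the water table at the surface, the effective normal stress on the slip plane uses the buoyant unit weight γ' = γ_sat − γ_w while the driving shear stress uses γ_sat:
FS = [c' + γ' z cos²β tanφ'] / [γ_sat z sinβ cosβ]
(For c' = 0 this reduces to FS = (γ'/γ_sat)·tanφ'/tanβ.)
γ' = 18.1 − 9.81 = 8.29 kN/m³
Numerator = 0.0 + 8.29·2.8·cos²8.4°·tan29.2° = 0.0 + 8.29·2.8·0.9787·0.5589 = 12.696 kPa
Denominator = 18.1·2.8·sin8.4°·cos8.4° = 18.1·2.8·0.1461·0.9893 = 7.324 kPa
FS = 12.696 / 7.324 = 1.733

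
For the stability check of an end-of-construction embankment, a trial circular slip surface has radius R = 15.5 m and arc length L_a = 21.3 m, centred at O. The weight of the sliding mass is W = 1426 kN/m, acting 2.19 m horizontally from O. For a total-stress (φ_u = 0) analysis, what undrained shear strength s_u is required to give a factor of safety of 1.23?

FS = s_u·L_a·R / (W·d), so s_u = FS·W·d / (L_a·R).
s_u = 1.23·1426·2.19 / (21.30·15.5) = 3841.2 / 330.15 = 11.63 kPa

s_u = 11.6 kPa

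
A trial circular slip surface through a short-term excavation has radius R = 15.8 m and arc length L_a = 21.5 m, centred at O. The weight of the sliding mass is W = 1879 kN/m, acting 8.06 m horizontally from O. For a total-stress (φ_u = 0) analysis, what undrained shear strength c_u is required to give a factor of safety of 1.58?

c_u = 70.4 kPa

FS = c_u·L_a·R / (W·d), so c_u = FS·W·d / (L_a·R).
c_u = 1.58·1879·8.06 / (21.50·15.8) = 23928.7 / 339.70 = 70.44 kPa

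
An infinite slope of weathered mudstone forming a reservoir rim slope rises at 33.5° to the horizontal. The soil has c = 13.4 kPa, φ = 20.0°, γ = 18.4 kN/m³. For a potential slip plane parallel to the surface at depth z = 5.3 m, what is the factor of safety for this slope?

For an infinite slope with a slip plane parallel to the surface (no pore pressure): FS = [c + γz cos²β tanφ] / [γz sinβ cosβ].
γz = 18.4·5.3 = 97.52 kN/m²
Numerator = 13.4 + 97.52·cos²33.5°·tan20.0° = 13.4 + 97.52·0.6954·0.3640 = 38.082 kPa
Denominator = 97.52·sin33.5°·cos33.5° = 97.52·0.5519·0.8339 = 44.884 kPa
FS = 38.082 / 44.884 = 0.848

FS = 0.85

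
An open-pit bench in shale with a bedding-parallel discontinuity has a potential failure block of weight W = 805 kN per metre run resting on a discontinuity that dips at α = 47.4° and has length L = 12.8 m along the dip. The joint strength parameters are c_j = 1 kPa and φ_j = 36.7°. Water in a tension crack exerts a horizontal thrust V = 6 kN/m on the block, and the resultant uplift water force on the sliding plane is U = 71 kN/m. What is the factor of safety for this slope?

Resolving the block weight along and normal to the plane and applying the Mohr–Coulomb strength on the joint:
N' = W cosα − U − V sinα = 805·cos47.4° − 71 − 6·sin47.4° = 469.5 kN/m
Driving force T = W sinα + V cosα = 805·sin47.4° + 6·cos47.4° = 596.6 kN/m
Resisting force R = c_j·L + N'·tanφ_j = 1·12.8 + 469.5·tan36.7° = 12.8 + 349.9 = 362.7 kN/m
FS = R / T = 362.7 / 596.6 = 0.608

FS = 0.61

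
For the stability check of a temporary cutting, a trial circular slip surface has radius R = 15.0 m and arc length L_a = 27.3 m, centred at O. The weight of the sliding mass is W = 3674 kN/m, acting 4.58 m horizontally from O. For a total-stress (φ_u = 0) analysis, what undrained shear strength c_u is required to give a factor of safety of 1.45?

c_u = 59.6 kPa

FS = c_u·L_a·R / (W·d), so c_u = FS·W·d / (L_a·R).
c_u = 1.45·3674·4.58 / (27.30·15.0) = 24399.0 / 409.50 = 59.58 kPa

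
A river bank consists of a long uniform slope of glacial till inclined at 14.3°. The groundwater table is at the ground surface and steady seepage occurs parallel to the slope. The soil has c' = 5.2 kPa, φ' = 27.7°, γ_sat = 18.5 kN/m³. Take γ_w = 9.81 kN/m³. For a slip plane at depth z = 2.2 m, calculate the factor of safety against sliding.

FS = 1.50

With seepage parallel to the slope and the water table at the surface, the effective normal stress on the slip plane uses the buoyant unit weight γ' = γ_sat − γ_w while the driving shear stress uses γ_sat:
FS = [c' + γ' z cos²β tanφ'] / [γ_sat z sinβ cosβ]
γ' = 18.5 − 9.81 = 8.69 kN/m³
Numerator = 5.2 + 8.69·2.2·cos²14.3°·tan27.7° = 5.2 + 8.69·2.2·0.9390·0.5250 = 14.625 kPa
Denominator = 18.5·2.2·sin14.3°·cos14.3° = 18.5·2.2·0.2470·0.9690 = 9.741 kPa
FS = 14.625 / 9.741 = 1.501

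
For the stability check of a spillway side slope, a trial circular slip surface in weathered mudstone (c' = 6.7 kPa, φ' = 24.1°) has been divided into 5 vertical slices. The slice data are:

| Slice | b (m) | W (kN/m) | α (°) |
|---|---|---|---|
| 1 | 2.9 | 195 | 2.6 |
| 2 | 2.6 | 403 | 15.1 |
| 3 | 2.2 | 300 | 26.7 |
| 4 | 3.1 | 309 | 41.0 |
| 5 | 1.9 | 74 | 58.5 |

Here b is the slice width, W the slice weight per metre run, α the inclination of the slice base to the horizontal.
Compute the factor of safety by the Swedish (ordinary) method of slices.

Ordinary method of slices: FS = Σ[c'·Δl_i + (W_i cosα_i)·tanφ'] / Σ W_i sinα_i, with Δl_i = b_i / cosα_i.
Slice 1: Δl = 2.9/cos2.6° = 2.903 m; N'_1 = 195·cos2.6° = 194.8; c'Δl = 19.45; W sinα = 8.8
Slice 2: Δl = 2.6/cos15.1° = 2.693 m; N'_2 = 403·cos15.1° = 389.1; c'Δl = 18.04; W sinα = 105.0
Slice 3: Δl = 2.2/cos26.7° = 2.463 m; N'_3 = 300·cos26.7° = 268.0; c'Δl = 16.50; W sinα = 134.8
Slice 4: Δl = 3.1/cos41.0° = 4.108 m; N'_4 = 309·cos41.0° = 233.2; c'Δl = 27.52; W sinα = 202.7
Slice 5: Δl = 1.9/cos58.5° = 3.636 m; N'_5 = 74·cos58.5° = 38.7; c'Δl = 24.36; W sinα = 63.1
Σc'Δl = 105.9 kN/m; ΣN' = 1123.8 kN/m; ΣW sinα = 514.4 kN/m
Resisting = 105.9 + 1123.8·tan24.1° = 105.9 + 502.7 = 608.6 kN/m
FS = 608.6 / 514.4 = 1.183

FS = 1.18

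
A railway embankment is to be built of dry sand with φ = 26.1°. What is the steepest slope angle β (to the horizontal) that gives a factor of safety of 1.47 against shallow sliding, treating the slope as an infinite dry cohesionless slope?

For an infinite dry cohesionless slope FS = tanφ/tanβ, so tanβ = tanφ / FS.
tanβ = tan26.1° / 1.47 = 0.4899 / 1.47 = 0.3333
β = arctan(0.3333) = 18.43°

β = 18.4°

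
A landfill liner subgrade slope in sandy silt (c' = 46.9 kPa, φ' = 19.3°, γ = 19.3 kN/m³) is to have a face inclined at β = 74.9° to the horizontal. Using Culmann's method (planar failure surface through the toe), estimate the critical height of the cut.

H_c = 20.36 m

Culmann's analysis gives the critical failure plane at α_cr = (β + φ')/2 = (74.9 + 19.3)/2 = 47.1°, and the critical height
H_c = (4c'/γ) · sinβ cosφ' / [1 − cos(β − φ')]
    = (4·46.9/19.3) · sin74.9°·cos19.3° / [1 − cos(55.6°)]
    = 9.720 · 0.9655·0.9438 / [1 − 0.5650]
    = 9.720 · 0.9112 / 0.4350
    = 20.36 m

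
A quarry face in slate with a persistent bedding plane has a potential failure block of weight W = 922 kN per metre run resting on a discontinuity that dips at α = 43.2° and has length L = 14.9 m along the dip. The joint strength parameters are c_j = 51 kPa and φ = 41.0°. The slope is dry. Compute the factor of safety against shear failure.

FS = 2.13

Resolving the block weight along and normal to the plane and applying the Mohr–Coulomb strength on the joint:
N' = W cosα = 922·cos43.2° = 672.1 kN/m
Driving force T = W sinα = 922·sin43.2° = 631.2 kN/m
Resisting force R = c_j·L + N'·tanφ = 51·14.9 + 672.1·tan41.0° = 759.9 + 584.3 = 1344.2 kN/m
FS = R / T = 1344.2 / 631.2 = 2.130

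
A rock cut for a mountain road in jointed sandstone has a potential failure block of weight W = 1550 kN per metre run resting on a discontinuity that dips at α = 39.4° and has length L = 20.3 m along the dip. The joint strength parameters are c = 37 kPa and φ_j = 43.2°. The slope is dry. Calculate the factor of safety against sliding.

FS = 1.91

Resolving the block weight along and normal to the plane and applying the Mohr–Coulomb strength on the joint:
N' = W cosα = 1550·cos39.4° = 1197.7 kN/m
Driving force T = W sinα = 1550·sin39.4° = 983.8 kN/m
Resisting force R = c·L + N'·tanφ_j = 37·20.3 + 1197.7·tan43.2° = 751.1 + 1124.7 = 1875.8 kN/m
FS = R / T = 1875.8 / 983.8 = 1.907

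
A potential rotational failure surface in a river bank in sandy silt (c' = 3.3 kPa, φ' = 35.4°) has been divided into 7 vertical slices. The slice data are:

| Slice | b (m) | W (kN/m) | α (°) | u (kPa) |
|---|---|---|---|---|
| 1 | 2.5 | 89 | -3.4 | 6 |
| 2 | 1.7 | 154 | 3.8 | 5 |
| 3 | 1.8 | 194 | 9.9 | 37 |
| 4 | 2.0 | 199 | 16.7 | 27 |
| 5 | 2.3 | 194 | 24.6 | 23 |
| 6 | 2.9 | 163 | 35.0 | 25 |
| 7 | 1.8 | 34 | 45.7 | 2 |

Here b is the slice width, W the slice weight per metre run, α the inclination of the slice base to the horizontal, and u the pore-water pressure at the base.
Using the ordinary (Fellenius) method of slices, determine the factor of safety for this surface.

FS = 1.78

Ordinary method of slices: FS = Σ[c'·Δl_i + (W_i cosα_i − u_i·Δl_i)·tanφ'] / Σ W_i sinα_i, with Δl_i = b_i / cosα_i.
Slice 1: Δl = 2.5/cos(-3.4°) = 2.504 m; N'_1 = 89·cos(-3.4°) − 6·2.504 = 73.8; c'Δl = 8.26; W sinα = -5.3
Slice 2: Δl = 1.7/cos3.8° = 1.704 m; N'_2 = 154·cos3.8° − 5·1.704 = 145.1; c'Δl = 5.62; W sinα = 10.2
Slice 3: Δl = 1.8/cos9.9° = 1.827 m; N'_3 = 194·cos9.9° − 37·1.827 = 123.5; c'Δl = 6.03; W sinα = 33.4
Slice 4: Δl = 2.0/cos16.7° = 2.088 m; N'_4 = 199·cos16.7° − 27·2.088 = 134.2; c'Δl = 6.89; W sinα = 57.2
Slice 5: Δl = 2.3/cos24.6° = 2.530 m; N'_5 = 194·cos24.6° − 23·2.530 = 118.2; c'Δl = 8.35; W sinα = 80.8
Slice 6: Δl = 2.9/cos35.0° = 3.540 m; N'_6 = 163·cos35.0° − 25·3.540 = 45.0; c'Δl = 11.68; W sinα = 93.5
Slice 7: Δl = 1.8/cos45.7° = 2.577 m; N'_7 = 34·cos45.7° − 2·2.577 = 18.6; c'Δl = 8.50; W sinα = 24.3
Σc'Δl = 55.3 kN/m; ΣN' = 658.5 kN/m; ΣW sinα = 294.1 kN/m
Resisting = 55.3 + 658.5·tan35.4° = 55.3 + 468.0 = 523.3 kN/m
FS = 523.3 / 294.1 = 1.780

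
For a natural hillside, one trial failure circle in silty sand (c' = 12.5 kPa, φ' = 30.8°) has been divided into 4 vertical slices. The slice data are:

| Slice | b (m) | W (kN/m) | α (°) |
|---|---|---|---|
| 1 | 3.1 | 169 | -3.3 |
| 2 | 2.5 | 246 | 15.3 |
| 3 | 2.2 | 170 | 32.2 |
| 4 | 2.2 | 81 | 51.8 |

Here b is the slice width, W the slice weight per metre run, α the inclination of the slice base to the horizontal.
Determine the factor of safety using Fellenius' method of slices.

FS = 2.42

Ordinary method of slices: FS = Σ[c'·Δl_i + (W_i cosα_i)·tanφ'] / Σ W_i sinα_i, with Δl_i = b_i / cosα_i.
Slice 1: Δl = 3.1/cos(-3.3°) = 3.105 m; N'_1 = 169·cos(-3.3°) = 168.7; c'Δl = 38.81; W sinα = -9.7
Slice 2: Δl = 2.5/cos15.3° = 2.592 m; N'_2 = 246·cos15.3° = 237.3; c'Δl = 32.40; W sinα = 64.9
Slice 3: Δl = 2.2/cos32.2° = 2.600 m; N'_3 = 170·cos32.2° = 143.9; c'Δl = 32.50; W sinα = 90.6
Slice 4: Δl = 2.2/cos51.8° = 3.558 m; N'_4 = 81·cos51.8° = 50.1; c'Δl = 44.47; W sinα = 63.7
Σc'Δl = 148.2 kN/m; ΣN' = 599.9 kN/m; ΣW sinα = 209.4 kN/m
Resisting = 148.2 + 599.9·tan30.8° = 148.2 + 357.6 = 505.8 kN/m
FS = 505.8 / 209.4 = 2.415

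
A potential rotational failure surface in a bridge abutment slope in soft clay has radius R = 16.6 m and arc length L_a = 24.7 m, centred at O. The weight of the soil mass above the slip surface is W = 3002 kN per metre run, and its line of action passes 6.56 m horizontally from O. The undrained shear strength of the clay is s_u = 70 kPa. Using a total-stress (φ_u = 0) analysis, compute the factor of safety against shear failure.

FS = 1.46

Taking moments about the centre O, the resisting moment is provided by the undrained shear strength acting along the arc:
M_R = s_u·L_a·R = 70·24.70·16.6 = 28701.4 kN·m/m
M_D = W·d = 3002·6.56 = 19693.1 kN·m/m
FS = M_R / M_D = 28701.4 / 19693.1 = 1.457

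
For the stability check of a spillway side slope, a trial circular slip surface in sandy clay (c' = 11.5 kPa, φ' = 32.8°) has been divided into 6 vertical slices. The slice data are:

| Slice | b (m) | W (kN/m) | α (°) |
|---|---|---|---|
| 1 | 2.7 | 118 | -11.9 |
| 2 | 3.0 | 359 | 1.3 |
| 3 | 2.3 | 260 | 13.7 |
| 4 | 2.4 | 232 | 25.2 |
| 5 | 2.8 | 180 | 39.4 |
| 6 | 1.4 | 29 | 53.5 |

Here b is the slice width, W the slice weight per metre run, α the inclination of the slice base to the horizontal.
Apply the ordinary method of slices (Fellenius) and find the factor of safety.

Ordinary method of slices: FS = Σ[c'·Δl_i + (W_i cosα_i)·tanφ'] / Σ W_i sinα_i, with Δl_i = b_i / cosα_i.
Slice 1: Δl = 2.7/cos(-11.9°) = 2.759 m; N'_1 = 118·cos(-11.9°) = 115.5; c'Δl = 31.73; W sinα = -24.3
Slice 2: Δl = 3.0/cos1.3° = 3.001 m; N'_2 = 359·cos1.3° = 358.9; c'Δl = 34.51; W sinα = 8.1
Slice 3: Δl = 2.3/cos13.7° = 2.367 m; N'_3 = 260·cos13.7° = 252.6; c'Δl = 27.22; W sinα = 61.6
Slice 4: Δl = 2.4/cos25.2° = 2.652 m; N'_4 = 232·cos25.2° = 209.9; c'Δl = 30.50; W sinα = 98.8
Slice 5: Δl = 2.8/cos39.4° = 3.623 m; N'_5 = 180·cos39.4° = 139.1; c'Δl = 41.67; W sinα = 114.3
Slice 6: Δl = 1.4/cos53.5° = 2.354 m; N'_6 = 29·cos53.5° = 17.2; c'Δl = 27.07; W sinα = 23.3
Σc'Δl = 192.7 kN/m; ΣN' = 1093.2 kN/m; ΣW sinα = 281.7 kN/m
Resisting = 192.7 + 1093.2·tan32.8° = 192.7 + 704.5 = 897.2 kN/m
FS = 897.2 / 281.7 = 3.185

FS = 3.18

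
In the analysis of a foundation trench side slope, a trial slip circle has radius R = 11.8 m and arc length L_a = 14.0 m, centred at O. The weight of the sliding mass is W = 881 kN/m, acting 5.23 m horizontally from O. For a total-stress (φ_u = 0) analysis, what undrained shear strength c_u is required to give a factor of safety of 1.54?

FS = c_u·L_a·R / (W·d), so c_u = FS·W·d / (L_a·R).
c_u = 1.54·881·5.23 / (14.00·11.8) = 7095.8 / 165.20 = 42.95 kPa

c_u = 43.0 kPa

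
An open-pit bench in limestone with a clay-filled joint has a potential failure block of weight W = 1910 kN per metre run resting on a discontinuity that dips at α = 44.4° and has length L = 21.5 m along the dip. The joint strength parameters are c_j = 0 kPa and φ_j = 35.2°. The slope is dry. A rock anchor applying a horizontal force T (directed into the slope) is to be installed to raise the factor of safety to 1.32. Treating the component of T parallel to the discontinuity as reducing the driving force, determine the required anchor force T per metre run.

T = 558 kN/m

Resolving forces along and normal to the sliding plane, with the horizontal anchor force T adding T·sinα to the effective normal force and T·cosα acting up the plane against the driving force:
FS = [c_jL + (W cosα + T sinα) tanφ_j] / [W sinα − T cosα]
Without the anchor: N' = 1364.6 kN/m, driving T_d = 1336.4 kN/m, resisting R = 0·21.5 + 1364.6·tan35.2° = 962.6 kN/m, FS = 0.72.
Setting FS = 1.32 and solving for T:
1.32·(1336.4 − T cos44.4°) = 962.6 + T sin44.4°·tan35.2°
T·(sin44.4°·tan35.2° + 1.32·cos44.4°) = 1.32·1336.4 − 962.6
T·(0.6997·0.7054 + 1.32·0.7145) = 1764.0 − 962.6 = 801.3
T·1.4367 = 801.3
T = 557.8 kN/m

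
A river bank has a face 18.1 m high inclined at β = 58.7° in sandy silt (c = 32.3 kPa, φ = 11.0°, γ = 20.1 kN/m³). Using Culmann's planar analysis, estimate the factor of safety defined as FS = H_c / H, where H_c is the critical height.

H_c = (4c/γ) · sinβ cosφ / [1 − cos(β − φ)]
    = (4·32.3/20.1) · sin58.7°·cos11.0° / [1 − cos47.7°]
    = 6.428 · 0.8388 / 0.3270 = 16.49 m
FS = H_c / H = 16.49 / 18.1 = 0.911

FS = 0.91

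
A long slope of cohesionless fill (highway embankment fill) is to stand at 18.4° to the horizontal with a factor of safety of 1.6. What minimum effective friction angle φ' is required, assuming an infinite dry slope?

φ' = 28.0°

FS = tanφ'/tanβ ⇒ tanφ' = FS · tanβ = 1.6 · tan18.4° = 0.5322
φ' = arctan(0.5322) = 28.02°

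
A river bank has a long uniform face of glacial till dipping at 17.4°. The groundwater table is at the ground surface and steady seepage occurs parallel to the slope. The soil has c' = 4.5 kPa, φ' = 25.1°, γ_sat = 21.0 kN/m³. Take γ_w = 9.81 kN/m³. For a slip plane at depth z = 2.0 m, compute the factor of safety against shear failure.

FS = 1.17

With seepage parallel to the slope and the water table at the surface, the effective normal stress on the slip plane uses the buoyant unit weight γ' = γ_sat − γ_w while the driving shear stress uses γ_sat:
FS = [c' + γ' z cos²β tanφ'] / [γ_sat z sinβ cosβ]
γ' = 21.0 − 9.81 = 11.19 kN/m³
Numerator = 4.5 + 11.19·2.0·cos²17.4°·tan25.1° = 4.5 + 11.19·2.0·0.9106·0.4684 = 14.046 kPa
Denominator = 21.0·2.0·sin17.4°·cos17.4° = 21.0·2.0·0.2990·0.9542 = 11.985 kPa
FS = 14.046 / 11.985 = 1.172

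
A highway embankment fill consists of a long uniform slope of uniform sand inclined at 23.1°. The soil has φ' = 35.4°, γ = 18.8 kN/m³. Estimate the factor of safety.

For a dry cohesionless infinite slope the factor of safety is FS = tanφ' / tanβ.
FS = tan35.4° / tan23.1° = 0.7107 / 0.4265 = 1.666

FS = 1.67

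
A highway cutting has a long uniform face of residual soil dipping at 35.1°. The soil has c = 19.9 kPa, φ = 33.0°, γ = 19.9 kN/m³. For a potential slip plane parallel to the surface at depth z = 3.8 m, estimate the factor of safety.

FS = 1.48

For an infinite slope with a slip plane parallel to the surface (no pore pressure): FS = [c + γz cos²β tanφ] / [γz sinβ cosβ].
γz = 19.9·3.8 = 75.62 kN/m²
Numerator = 19.9 + 75.62·cos²35.1°·tan33.0° = 19.9 + 75.62·0.6694·0.6494 = 52.772 kPa
Denominator = 75.62·sin35.1°·cos35.1° = 75.62·0.5750·0.8181 = 35.575 kPa
FS = 52.772 / 35.575 = 1.483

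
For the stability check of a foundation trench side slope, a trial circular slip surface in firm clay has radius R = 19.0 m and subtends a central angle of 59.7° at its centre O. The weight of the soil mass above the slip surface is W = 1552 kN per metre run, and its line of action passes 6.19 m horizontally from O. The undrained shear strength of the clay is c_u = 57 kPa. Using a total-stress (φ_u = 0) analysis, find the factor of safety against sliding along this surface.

FS = 2.23

Taking moments about the centre O, the resisting moment is provided by the undrained shear strength acting along the arc:
Arc length L_a = R·θ = 19.0·(59.7°·π/180) = 19.0·1.0420 = 19.80 m
M_R = c_u·L_a·R = 57·19.80·19.0 = 21440.4 kN·m/m
M_D = W·d = 1552·6.19 = 9606.9 kN·m/m
FS = M_R / M_D = 21440.4 / 9606.9 = 2.232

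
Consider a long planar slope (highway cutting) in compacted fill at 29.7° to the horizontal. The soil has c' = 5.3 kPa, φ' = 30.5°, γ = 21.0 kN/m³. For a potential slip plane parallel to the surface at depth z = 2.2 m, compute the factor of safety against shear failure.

For an infinite slope with a slip plane parallel to the surface (no pore pressure): FS = [c' + γz cos²β tanφ'] / [γz sinβ cosβ].
γz = 21.0·2.2 = 46.20 kN/m²
Numerator = 5.3 + 46.20·cos²29.7°·tan30.5° = 5.3 + 46.20·0.7545·0.5890 = 25.833 kPa
Denominator = 46.20·sin29.7°·cos29.7° = 46.20·0.4955·0.8686 = 19.883 kPa
FS = 25.833 / 19.883 = 1.299

FS = 1.30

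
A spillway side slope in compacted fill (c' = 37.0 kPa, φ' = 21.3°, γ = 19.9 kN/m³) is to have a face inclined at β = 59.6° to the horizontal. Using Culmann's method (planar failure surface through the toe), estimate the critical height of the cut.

H_c = 27.77 m

Culmann's analysis gives the critical failure plane at α_cr = (β + φ')/2 = (59.6 + 21.3)/2 = 40.5°, and the critical height
H_c = (4c'/γ) · sinβ cosφ' / [1 − cos(β − φ')]
    = (4·37.0/19.9) · sin59.6°·cos21.3° / [1 − cos(38.3°)]
    = 7.437 · 0.8625·0.9317 / [1 − 0.7848]
    = 7.437 · 0.8036 / 0.2152
    = 27.77 m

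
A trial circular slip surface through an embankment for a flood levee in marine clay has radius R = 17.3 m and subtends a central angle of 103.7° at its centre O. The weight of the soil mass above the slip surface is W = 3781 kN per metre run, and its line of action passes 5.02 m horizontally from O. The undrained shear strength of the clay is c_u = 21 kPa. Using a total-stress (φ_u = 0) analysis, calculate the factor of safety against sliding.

Taking moments about the centre O, the resisting moment is provided by the undrained shear strength acting along the arc:
Arc length L_a = R·θ = 17.3·(103.7°·π/180) = 17.3·1.8099 = 31.31 m
M_R = c_u·L_a·R = 21·31.31·17.3 = 11375.4 kN·m/m
M_D = W·d = 3781·5.02 = 18980.6 kN·m/m
FS = M_R / M_D = 11375.4 / 18980.6 = 0.599

FS = 0.60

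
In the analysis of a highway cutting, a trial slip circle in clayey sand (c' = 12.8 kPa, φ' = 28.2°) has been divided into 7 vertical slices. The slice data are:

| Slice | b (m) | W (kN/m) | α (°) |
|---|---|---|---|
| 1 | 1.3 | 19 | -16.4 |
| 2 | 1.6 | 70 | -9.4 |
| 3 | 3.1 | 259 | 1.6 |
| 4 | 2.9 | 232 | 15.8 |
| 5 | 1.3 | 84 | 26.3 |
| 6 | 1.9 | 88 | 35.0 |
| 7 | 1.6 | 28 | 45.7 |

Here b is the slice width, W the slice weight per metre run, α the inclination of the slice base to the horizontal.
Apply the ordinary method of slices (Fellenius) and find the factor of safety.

FS = 3.65

Ordinary method of slices: FS = Σ[c'·Δl_i + (W_i cosα_i)·tanφ'] / Σ W_i sinα_i, with Δl_i = b_i / cosα_i.
Slice 1: Δl = 1.3/cos(-16.4°) = 1.355 m; N'_1 = 19·cos(-16.4°) = 18.2; c'Δl = 17.35; W sinα = -5.4
Slice 2: Δl = 1.6/cos(-9.4°) = 1.622 m; N'_2 = 70·cos(-9.4°) = 69.1; c'Δl = 20.76; W sinα = -11.4
Slice 3: Δl = 3.1/cos1.6° = 3.101 m; N'_3 = 259·cos1.6° = 258.9; c'Δl = 39.70; W sinα = 7.2
Slice 4: Δl = 2.9/cos15.8° = 3.014 m; N'_4 = 232·cos15.8° = 223.2; c'Δl = 38.58; W sinα = 63.2
Slice 5: Δl = 1.3/cos26.3° = 1.450 m; N'_5 = 84·cos26.3° = 75.3; c'Δl = 18.56; W sinα = 37.2
Slice 6: Δl = 1.9/cos35.0° = 2.319 m; N'_6 = 88·cos35.0° = 72.1; c'Δl = 29.69; W sinα = 50.5
Slice 7: Δl = 1.6/cos45.7° = 2.291 m; N'_7 = 28·cos45.7° = 19.6; c'Δl = 29.32; W sinα = 20.0
Σc'Δl = 194.0 kN/m; ΣN' = 736.4 kN/m; ΣW sinα = 161.3 kN/m
Resisting = 194.0 + 736.4·tan28.2° = 194.0 + 394.8 = 588.8 kN/m
FS = 588.8 / 161.3 = 3.649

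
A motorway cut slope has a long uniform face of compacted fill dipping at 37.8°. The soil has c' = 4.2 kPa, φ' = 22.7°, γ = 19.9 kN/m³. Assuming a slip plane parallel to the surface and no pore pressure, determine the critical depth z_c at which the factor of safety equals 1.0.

z_c = 0.95 m

Setting FS = 1.00 in FS = [c' + γz cos²β tanφ'] / [γz sinβ cosβ] and solving for z:
z = c' / [γ cosβ (FS·sinβ − cosβ·tanφ')]
  = 4.2 / [19.9·cos37.8°·(1.00·sin37.8° − cos37.8°·tan22.7°)]
  = 4.2 / [19.9·0.7902·(1.00·0.6129 − 0.7902·0.4183)]
  = 4.2 / 4.4401 = 0.946 m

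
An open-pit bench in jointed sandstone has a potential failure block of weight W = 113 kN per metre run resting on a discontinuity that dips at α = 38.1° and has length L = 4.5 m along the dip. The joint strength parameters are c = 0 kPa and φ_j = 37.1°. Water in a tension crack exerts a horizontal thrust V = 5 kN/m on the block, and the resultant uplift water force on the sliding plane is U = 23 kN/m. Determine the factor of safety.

FS = 0.65

Resolving the block weight along and normal to the plane and applying the Mohr–Coulomb strength on the joint:
N' = W cosα − U − V sinα = 113·cos38.1° − 23 − 5·sin38.1° = 62.8 kN/m
Driving force T = W sinα + V cosα = 113·sin38.1° + 5·cos38.1° = 73.7 kN/m
Resisting force R = c·L + N'·tanφ_j = 0·4.5 + 62.8·tan37.1° = 0.0 + 47.5 = 47.5 kN/m
FS = R / T = 47.5 / 73.7 = 0.645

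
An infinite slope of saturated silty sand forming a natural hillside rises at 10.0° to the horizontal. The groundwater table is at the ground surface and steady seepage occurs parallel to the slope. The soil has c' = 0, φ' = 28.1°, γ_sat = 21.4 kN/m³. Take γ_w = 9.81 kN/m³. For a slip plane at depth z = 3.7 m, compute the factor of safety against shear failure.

FS = 1.64

With seepage parallel to the slope and the water table at the surface, the effective normal stress on the slip plane uses the buoyant unit weight γ' = γ_sat − γ_w while the driving shear stress uses γ_sat:
FS = [c' + γ' z cos²β tanφ'] / [γ_sat z sinβ cosβ]
(For c' = 0 this reduces to FS = (γ'/γ_sat)·tanφ'/tanβ.)
γ' = 21.4 − 9.81 = 11.59 kN/m³
Numerator = 0.0 + 11.59·3.7·cos²10.0°·tan28.1° = 0.0 + 11.59·3.7·0.9698·0.5340 = 22.207 kPa
Denominator = 21.4·3.7·sin10.0°·cos10.0° = 21.4·3.7·0.1736·0.9848 = 13.541 kPa
FS = 22.207 / 13.541 = 1.640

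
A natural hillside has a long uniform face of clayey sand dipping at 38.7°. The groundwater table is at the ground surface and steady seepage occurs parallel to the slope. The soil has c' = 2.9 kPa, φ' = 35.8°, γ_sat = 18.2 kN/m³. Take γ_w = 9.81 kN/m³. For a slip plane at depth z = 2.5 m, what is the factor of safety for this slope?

FS = 0.55

With seepage parallel to the slope and the water table at the surface, the effective normal stress on the slip plane uses the buoyant unit weight γ' = γ_sat − γ_w while the driving shear stress uses γ_sat:
FS = [c' + γ' z cos²β tanφ'] / [γ_sat z sinβ cosβ]
γ' = 18.2 − 9.81 = 8.39 kN/m³
Numerator = 2.9 + 8.39·2.5·cos²38.7°·tan35.8° = 2.9 + 8.39·2.5·0.6091·0.7212 = 12.114 kPa
Denominator = 18.2·2.5·sin38.7°·cos38.7° = 18.2·2.5·0.6252·0.7804 = 22.202 kPa
FS = 12.114 / 22.202 = 0.546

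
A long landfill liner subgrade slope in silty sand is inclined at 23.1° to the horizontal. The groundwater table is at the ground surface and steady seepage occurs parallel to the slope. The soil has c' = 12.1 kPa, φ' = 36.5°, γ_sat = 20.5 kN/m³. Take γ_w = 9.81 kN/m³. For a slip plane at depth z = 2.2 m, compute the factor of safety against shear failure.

FS = 1.65

With seepage parallel to the slope and the water table at the surface, the effective normal stress on the slip plane uses the buoyant unit weight γ' = γ_sat − γ_w while the driving shear stress uses γ_sat:
FS = [c' + γ' z cos²β tanφ'] / [γ_sat z sinβ cosβ]
γ' = 20.5 − 9.81 = 10.69 kN/m³
Numerator = 12.1 + 10.69·2.2·cos²23.1°·tan36.5° = 12.1 + 10.69·2.2·0.8461·0.7400 = 26.824 kPa
Denominator = 20.5·2.2·sin23.1°·cos23.1° = 20.5·2.2·0.3923·0.9198 = 16.276 kPa
FS = 26.824 / 16.276 = 1.648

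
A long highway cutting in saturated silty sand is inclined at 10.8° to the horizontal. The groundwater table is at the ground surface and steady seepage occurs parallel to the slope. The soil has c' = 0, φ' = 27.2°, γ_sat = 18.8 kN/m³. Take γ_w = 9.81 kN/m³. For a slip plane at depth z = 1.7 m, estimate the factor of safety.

With seepage parallel to the slope and the water table at the surface, the effective normal stress on the slip plane uses the buoyant unit weight γ' = γ_sat − γ_w while the driving shear stress uses γ_sat:
FS = [c' + γ' z cos²β tanφ'] / [γ_sat z sinβ cosβ]
(For c' = 0 this reduces to FS = (γ'/γ_sat)·tanφ'/tanβ.)
γ' = 18.8 − 9.81 = 8.99 kN/m³
Numerator = 0.0 + 8.99·1.7·cos²10.8°·tan27.2° = 0.0 + 8.99·1.7·0.9649·0.5139 = 7.579 kPa
Denominator = 18.8·1.7·sin10.8°·cos10.8° = 18.8·1.7·0.1874·0.9823 = 5.883 kPa
FS = 7.579 / 5.883 = 1.288

FS = 1.29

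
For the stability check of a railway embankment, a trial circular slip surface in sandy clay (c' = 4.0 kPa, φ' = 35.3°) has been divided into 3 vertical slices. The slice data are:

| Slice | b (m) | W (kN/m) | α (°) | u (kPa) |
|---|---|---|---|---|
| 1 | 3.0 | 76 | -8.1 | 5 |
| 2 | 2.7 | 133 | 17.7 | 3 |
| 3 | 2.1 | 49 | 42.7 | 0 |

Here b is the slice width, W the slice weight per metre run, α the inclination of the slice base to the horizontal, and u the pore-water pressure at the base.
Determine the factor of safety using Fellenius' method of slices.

Ordinary method of slices: FS = Σ[c'·Δl_i + (W_i cosα_i − u_i·Δl_i)·tanφ'] / Σ W_i sinα_i, with Δl_i = b_i / cosα_i.
Slice 1: Δl = 3.0/cos(-8.1°) = 3.030 m; N'_1 = 76·cos(-8.1°) − 5·3.030 = 60.1; c'Δl = 12.12; W sinα = -10.7
Slice 2: Δl = 2.7/cos17.7° = 2.834 m; N'_2 = 133·cos17.7° − 3·2.834 = 118.2; c'Δl = 11.34; W sinα = 40.4
Slice 3: Δl = 2.1/cos42.7° = 2.857 m; N'_3 = 49·cos42.7° − 0·2.857 = 36.0; c'Δl = 11.43; W sinα = 33.2
Σc'Δl = 34.9 kN/m; ΣN' = 214.3 kN/m; ΣW sinα = 63.0 kN/m
Resisting = 34.9 + 214.3·tan35.3° = 34.9 + 151.7 = 186.6 kN/m
FS = 186.6 / 63.0 = 2.964

FS = 2.96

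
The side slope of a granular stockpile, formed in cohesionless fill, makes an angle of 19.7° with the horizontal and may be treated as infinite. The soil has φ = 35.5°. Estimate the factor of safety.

For a dry cohesionless infinite slope the factor of safety is FS = tanφ / tanβ.
FS = tan35.5° / tan19.7° = 0.7133 / 0.3581 = 1.992

FS = 1.99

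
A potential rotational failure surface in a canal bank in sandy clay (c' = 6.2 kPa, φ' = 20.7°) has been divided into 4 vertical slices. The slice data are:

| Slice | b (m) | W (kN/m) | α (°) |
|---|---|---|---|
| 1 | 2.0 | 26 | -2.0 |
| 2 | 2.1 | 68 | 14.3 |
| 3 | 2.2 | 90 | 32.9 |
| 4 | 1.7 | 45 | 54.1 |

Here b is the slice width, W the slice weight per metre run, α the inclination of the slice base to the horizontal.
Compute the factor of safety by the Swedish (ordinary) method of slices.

FS = 1.32

Ordinary method of slices: FS = Σ[c'·Δl_i + (W_i cosα_i)·tanφ'] / Σ W_i sinα_i, with Δl_i = b_i / cosα_i.
Slice 1: Δl = 2.0/cos(-2.0°) = 2.001 m; N'_1 = 26·cos(-2.0°) = 26.0; c'Δl = 12.41; W sinα = -0.9
Slice 2: Δl = 2.1/cos14.3° = 2.167 m; N'_2 = 68·cos14.3° = 65.9; c'Δl = 13.44; W sinα = 16.8
Slice 3: Δl = 2.2/cos32.9° = 2.620 m; N'_3 = 90·cos32.9° = 75.6; c'Δl = 16.25; W sinα = 48.9
Slice 4: Δl = 1.7/cos54.1° = 2.899 m; N'_4 = 45·cos54.1° = 26.4; c'Δl = 17.97; W sinα = 36.5
Σc'Δl = 60.1 kN/m; ΣN' = 193.8 kN/m; ΣW sinα = 101.2 kN/m
Resisting = 60.1 + 193.8·tan20.7° = 60.1 + 73.2 = 133.3 kN/m
FS = 133.3 / 101.2 = 1.317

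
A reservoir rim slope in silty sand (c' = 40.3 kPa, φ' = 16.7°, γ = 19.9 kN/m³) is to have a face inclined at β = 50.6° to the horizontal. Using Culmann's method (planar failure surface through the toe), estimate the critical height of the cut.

H_c = 35.27 m

Culmann's analysis gives the critical failure plane at α_cr = (β + φ')/2 = (50.6 + 16.7)/2 = 33.6°, and the critical height
H_c = (4c'/γ) · sinβ cosφ' / [1 − cos(β − φ')]
    = (4·40.3/19.9) · sin50.6°·cos16.7° / [1 − cos(33.9°)]
    = 8.101 · 0.7727·0.9578 / [1 − 0.8300]
    = 8.101 · 0.7401 / 0.1700
    = 35.27 m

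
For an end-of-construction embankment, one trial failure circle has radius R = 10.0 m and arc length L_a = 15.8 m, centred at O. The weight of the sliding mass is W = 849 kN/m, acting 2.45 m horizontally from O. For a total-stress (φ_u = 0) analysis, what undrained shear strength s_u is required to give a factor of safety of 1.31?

FS = s_u·L_a·R / (W·d), so s_u = FS·W·d / (L_a·R).
s_u = 1.31·849·2.45 / (15.80·10.0) = 2724.9 / 158.00 = 17.25 kPa

s_u = 17.2 kPa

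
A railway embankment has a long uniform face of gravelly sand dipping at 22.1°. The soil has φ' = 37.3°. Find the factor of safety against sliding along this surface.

FS = 1.88

For a dry cohesionless infinite slope the factor of safety is FS = tanφ' / tanβ.
FS = tan37.3° / tan22.1° = 0.7618 / 0.4061 = 1.876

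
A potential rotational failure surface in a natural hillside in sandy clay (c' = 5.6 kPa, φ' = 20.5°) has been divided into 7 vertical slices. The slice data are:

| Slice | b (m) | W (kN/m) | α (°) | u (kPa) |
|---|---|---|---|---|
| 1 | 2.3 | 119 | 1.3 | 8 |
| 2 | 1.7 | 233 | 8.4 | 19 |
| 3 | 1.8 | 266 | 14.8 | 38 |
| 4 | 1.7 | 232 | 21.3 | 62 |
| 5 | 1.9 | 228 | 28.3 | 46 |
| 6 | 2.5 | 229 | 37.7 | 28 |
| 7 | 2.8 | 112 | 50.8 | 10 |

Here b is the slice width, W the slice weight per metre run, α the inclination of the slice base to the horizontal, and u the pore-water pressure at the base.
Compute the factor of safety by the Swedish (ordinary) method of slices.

Ordinary method of slices: FS = Σ[c'·Δl_i + (W_i cosα_i − u_i·Δl_i)·tanφ'] / Σ W_i sinα_i, with Δl_i = b_i / cosα_i.
Slice 1: Δl = 2.3/cos1.3° = 2.301 m; N'_1 = 119·cos1.3° − 8·2.301 = 100.6; c'Δl = 12.88; W sinα = 2.7
Slice 2: Δl = 1.7/cos8.4° = 1.718 m; N'_2 = 233·cos8.4° − 19·1.718 = 197.9; c'Δl = 9.62; W sinα = 34.0
Slice 3: Δl = 1.8/cos14.8° = 1.862 m; N'_3 = 266·cos14.8° − 38·1.862 = 186.4; c'Δl = 10.43; W sinα = 67.9
Slice 4: Δl = 1.7/cos21.3° = 1.825 m; N'_4 = 232·cos21.3° − 62·1.825 = 103.0; c'Δl = 10.22; W sinα = 84.3
Slice 5: Δl = 1.9/cos28.3° = 2.158 m; N'_5 = 228·cos28.3° − 46·2.158 = 101.5; c'Δl = 12.08; W sinα = 108.1
Slice 6: Δl = 2.5/cos37.7° = 3.160 m; N'_6 = 229·cos37.7° − 28·3.160 = 92.7; c'Δl = 17.69; W sinα = 140.0
Slice 7: Δl = 2.8/cos50.8° = 4.430 m; N'_7 = 112·cos50.8° − 10·4.430 = 26.5; c'Δl = 24.81; W sinα = 86.8
Σc'Δl = 97.7 kN/m; ΣN' = 808.6 kN/m; ΣW sinα = 523.9 kN/m
Resisting = 97.7 + 808.6·tan20.5° = 97.7 + 302.3 = 400.0 kN/m
FS = 400.0 / 523.9 = 0.764

FS = 0.76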